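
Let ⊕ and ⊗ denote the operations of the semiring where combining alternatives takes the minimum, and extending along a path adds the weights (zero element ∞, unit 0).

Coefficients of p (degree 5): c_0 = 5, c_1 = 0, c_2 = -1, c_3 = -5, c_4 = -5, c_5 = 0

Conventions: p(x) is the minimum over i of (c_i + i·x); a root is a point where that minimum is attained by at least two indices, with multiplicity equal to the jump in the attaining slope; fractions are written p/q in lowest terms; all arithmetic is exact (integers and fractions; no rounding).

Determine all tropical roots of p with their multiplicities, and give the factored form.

hull edge (i=0, c=5) to (i=1, c=0): slope -5, span 1
hull edge (i=1, c=0) to (i=3, c=-5): slope -5/2, span 2
hull edge (i=3, c=-5) to (i=4, c=-5): slope 0, span 1
hull edge (i=4, c=-5) to (i=5, c=0): slope 5, span 1
Factored form: p(x) = 0 ⊗ (x ⊕ (-5)) ⊗ (x ⊕ 0) ⊗ (x ⊕ 5/2) ⊗ (x ⊕ 5/2) ⊗ (x ⊕ 5)
Answer: roots = -5 (mult 1), 0 (mult 1), 5/2 (mult 2), 5 (mult 1)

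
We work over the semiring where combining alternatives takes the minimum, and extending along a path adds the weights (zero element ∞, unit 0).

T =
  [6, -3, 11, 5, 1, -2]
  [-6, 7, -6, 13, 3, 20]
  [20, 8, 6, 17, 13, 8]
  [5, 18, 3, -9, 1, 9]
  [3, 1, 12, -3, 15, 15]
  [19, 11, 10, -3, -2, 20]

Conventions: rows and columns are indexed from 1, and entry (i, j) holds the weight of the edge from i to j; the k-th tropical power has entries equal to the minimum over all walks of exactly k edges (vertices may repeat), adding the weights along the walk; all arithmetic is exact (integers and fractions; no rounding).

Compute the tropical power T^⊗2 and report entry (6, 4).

T^⊗2:
  [-9, 2, -9, -5, -4, 4]
  [0, -9, 0, -1, -5, -8]
  [2, 14, 2, 5, 6, 14]
  [-4, 2, -6, -18, -8, 0]
  [-5, 0, -5, -12, -2, 1]
  [1, -1, 0, -12, -2, 6]
Key observation: the optimum is the walk 6->4->4, with weight (-3) + (-9) = -12.
Optimal value attained by: walk 6->4->4.
Answer: (T^⊗2)[6][4] = -12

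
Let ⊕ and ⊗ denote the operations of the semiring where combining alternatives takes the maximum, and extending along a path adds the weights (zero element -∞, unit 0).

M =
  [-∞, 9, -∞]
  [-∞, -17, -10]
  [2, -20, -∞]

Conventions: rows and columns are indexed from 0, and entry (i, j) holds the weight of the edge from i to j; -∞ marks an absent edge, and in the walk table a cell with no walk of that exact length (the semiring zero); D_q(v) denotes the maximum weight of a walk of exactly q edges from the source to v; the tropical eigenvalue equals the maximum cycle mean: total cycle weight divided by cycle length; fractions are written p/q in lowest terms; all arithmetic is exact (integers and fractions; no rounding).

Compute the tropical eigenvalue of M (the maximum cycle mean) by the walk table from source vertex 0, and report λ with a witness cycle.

q=0: [0, -∞, -∞]
q=1: [-∞, 9, -∞]
q=2: [-∞, -8, -1]
q=3: [1, -21, -18]
Optimal cycle mean attained by: cycle 0->1->2->0, total 9 + (-10) + 2, length 3.
Answer: λ = 1/3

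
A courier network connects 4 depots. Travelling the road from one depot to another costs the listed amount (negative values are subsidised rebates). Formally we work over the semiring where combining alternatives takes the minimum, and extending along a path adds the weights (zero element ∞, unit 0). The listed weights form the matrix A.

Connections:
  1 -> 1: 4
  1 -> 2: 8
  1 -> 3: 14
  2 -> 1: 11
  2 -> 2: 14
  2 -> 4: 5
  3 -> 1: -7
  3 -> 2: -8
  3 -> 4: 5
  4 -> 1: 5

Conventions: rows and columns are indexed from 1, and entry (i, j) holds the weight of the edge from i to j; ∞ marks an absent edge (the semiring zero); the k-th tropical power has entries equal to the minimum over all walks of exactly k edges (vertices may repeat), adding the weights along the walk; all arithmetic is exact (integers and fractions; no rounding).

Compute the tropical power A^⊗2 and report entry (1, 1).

A^⊗2:
  [7, 6, 18, 13]
  [10, 19, 25, 19]
  [-3, 1, 7, -3]
  [9, 13, 19, ∞]
Key observation: the optimum is the walk 1->3->1, with weight 14 + (-7) = 7.
Optimal value attained by: walk 1->3->1.
Answer: (A^⊗2)[1][1] = 7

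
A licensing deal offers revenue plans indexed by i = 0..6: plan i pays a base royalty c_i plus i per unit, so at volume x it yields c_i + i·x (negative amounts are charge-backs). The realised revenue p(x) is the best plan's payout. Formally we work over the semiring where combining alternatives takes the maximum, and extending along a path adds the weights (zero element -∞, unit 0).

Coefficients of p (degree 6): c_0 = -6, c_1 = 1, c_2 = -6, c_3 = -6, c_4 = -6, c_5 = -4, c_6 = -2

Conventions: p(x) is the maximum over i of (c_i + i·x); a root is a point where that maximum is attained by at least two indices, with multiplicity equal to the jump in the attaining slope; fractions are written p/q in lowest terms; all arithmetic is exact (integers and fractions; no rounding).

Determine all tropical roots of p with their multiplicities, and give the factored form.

hull edge (i=0, c=-6) to (i=1, c=1): slope 7, span 1
hull edge (i=1, c=1) to (i=6, c=-2): slope -3/5, span 5
Factored form: p(x) = -2 ⊗ (x ⊕ (-7)) ⊗ (x ⊕ 3/5) ⊗ (x ⊕ 3/5) ⊗ (x ⊕ 3/5) ⊗ (x ⊕ 3/5) ⊗ (x ⊕ 3/5)
Answer: roots = -7 (mult 1), 3/5 (mult 5)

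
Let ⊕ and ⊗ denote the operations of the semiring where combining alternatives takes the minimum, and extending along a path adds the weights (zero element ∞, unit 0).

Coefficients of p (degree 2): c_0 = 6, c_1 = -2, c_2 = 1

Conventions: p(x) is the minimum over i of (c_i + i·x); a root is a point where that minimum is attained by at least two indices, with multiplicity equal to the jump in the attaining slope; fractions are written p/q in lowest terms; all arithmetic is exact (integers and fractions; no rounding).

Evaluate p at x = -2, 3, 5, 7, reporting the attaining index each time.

p(-2) = min(6+0·(-2)=6, -2+1·(-2)=-4, 1+2·(-2)=-3) = -4 (attained by i=1)
p(3) = min(6+0·3=6, -2+1·3=1, 1+2·3=7) = 1 (attained by i=1)
p(5) = min(6+0·5=6, -2+1·5=3, 1+2·5=11) = 3 (attained by i=1)
p(7) = min(6+0·7=6, -2+1·7=5, 1+2·7=15) = 5 (attained by i=1)
Answer: p(-2) = -4; p(3) = 1; p(5) = 3; p(7) = 5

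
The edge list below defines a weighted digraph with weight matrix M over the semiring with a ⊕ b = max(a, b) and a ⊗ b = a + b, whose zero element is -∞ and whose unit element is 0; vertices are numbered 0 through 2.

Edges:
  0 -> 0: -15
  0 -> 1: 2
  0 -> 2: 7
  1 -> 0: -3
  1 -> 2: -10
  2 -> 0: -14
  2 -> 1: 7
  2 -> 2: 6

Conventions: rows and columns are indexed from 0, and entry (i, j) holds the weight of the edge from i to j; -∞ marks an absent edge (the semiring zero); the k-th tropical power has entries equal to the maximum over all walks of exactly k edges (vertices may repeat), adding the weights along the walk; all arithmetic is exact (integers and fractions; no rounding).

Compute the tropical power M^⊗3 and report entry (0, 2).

M^⊗2:
  [-1, 14, 13]
  [-18, -1, 4]
  [4, 13, 12]
M^⊗3:
  [11, 20, 19]
  [-4, 11, 10]
  [10, 19, 18]
Key observation: the optimum is the walk 0->2->2->2, with weight 7 + 6 + 6 = 19.
Optimal value attained by: walk 0->2->2->2.
Answer: (M^⊗3)[0][2] = 19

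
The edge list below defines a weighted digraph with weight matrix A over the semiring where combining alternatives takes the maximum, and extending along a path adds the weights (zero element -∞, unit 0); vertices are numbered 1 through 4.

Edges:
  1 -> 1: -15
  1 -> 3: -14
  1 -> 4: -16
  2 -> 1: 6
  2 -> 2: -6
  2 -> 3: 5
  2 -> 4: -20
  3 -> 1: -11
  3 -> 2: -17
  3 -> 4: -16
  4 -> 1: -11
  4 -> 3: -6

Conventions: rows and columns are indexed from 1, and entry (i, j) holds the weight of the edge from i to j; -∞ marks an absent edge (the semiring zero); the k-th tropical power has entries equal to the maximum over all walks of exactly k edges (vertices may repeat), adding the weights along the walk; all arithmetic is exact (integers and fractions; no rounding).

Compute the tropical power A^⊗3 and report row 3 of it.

A^⊗2:
  [-25, -31, -22, -30]
  [0, -12, -1, -10]
  [-11, -23, -12, -27]
  [-17, -23, -25, -22]
A^⊗3:
  [-25, -37, -26, -38]
  [-6, -18, -7, -16]
  [-17, -29, -18, -27]
  [-17, -29, -18, -33]
Answer: row 3 of A^⊗3 = [-17, -29, -18, -27]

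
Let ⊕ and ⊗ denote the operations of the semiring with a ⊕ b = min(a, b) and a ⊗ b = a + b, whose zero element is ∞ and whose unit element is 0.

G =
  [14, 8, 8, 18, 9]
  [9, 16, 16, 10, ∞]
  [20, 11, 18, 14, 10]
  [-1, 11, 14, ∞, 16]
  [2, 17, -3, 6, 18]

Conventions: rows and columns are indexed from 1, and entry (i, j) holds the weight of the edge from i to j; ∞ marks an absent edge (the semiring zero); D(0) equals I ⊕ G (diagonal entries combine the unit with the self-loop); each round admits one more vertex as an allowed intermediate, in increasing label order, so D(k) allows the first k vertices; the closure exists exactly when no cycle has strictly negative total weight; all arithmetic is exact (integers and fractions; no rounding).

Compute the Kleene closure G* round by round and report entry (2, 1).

D(0):
  [0, 8, 8, 18, 9]
  [9, 0, 16, 10, ∞]
  [20, 11, 0, 14, 10]
  [-1, 11, 14, 0, 16]
  [2, 17, -3, 6, 0]
D(1):
  [0, 8, 8, 18, 9]
  [9, 0, 16, 10, 18]
  [20, 11, 0, 14, 10]
  [-1, 7, 7, 0, 8]
  [2, 10, -3, 6, 0]
D(2):
  [0, 8, 8, 18, 9]
  [9, 0, 16, 10, 18]
  [20, 11, 0, 14, 10]
  [-1, 7, 7, 0, 8]
  [2, 10, -3, 6, 0]
D(3):
  [0, 8, 8, 18, 9]
  [9, 0, 16, 10, 18]
  [20, 11, 0, 14, 10]
  [-1, 7, 7, 0, 8]
  [2, 8, -3, 6, 0]
D(4):
  [0, 8, 8, 18, 9]
  [9, 0, 16, 10, 18]
  [13, 11, 0, 14, 10]
  [-1, 7, 7, 0, 8]
  [2, 8, -3, 6, 0]
D(5):
  [0, 8, 6, 15, 9]
  [9, 0, 15, 10, 18]
  [12, 11, 0, 14, 10]
  [-1, 7, 5, 0, 8]
  [2, 8, -3, 6, 0]
Answer: G*[2][1] = 9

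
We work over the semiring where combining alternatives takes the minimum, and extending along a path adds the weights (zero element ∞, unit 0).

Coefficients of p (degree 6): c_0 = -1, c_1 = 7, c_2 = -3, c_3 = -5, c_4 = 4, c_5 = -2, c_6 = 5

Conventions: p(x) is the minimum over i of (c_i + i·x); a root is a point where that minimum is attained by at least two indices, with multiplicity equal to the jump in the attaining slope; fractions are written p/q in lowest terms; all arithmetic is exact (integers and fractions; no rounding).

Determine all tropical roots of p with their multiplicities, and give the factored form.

hull edge (i=0, c=-1) to (i=3, c=-5): slope -4/3, span 3
hull edge (i=3, c=-5) to (i=5, c=-2): slope 3/2, span 2
hull edge (i=5, c=-2) to (i=6, c=5): slope 7, span 1
Factored form: p(x) = 5 ⊗ (x ⊕ (-7)) ⊗ (x ⊕ (-3/2)) ⊗ (x ⊕ (-3/2)) ⊗ (x ⊕ 4/3) ⊗ (x ⊕ 4/3) ⊗ (x ⊕ 4/3)
Answer: roots = -7 (mult 1), -3/2 (mult 2), 4/3 (mult 3)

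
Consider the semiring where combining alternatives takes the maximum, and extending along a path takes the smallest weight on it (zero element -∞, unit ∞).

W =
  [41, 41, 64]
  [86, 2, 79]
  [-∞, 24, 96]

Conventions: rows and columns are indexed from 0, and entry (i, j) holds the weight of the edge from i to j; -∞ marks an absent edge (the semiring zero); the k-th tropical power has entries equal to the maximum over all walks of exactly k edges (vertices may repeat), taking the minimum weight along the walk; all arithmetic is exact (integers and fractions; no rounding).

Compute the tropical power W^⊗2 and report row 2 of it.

W^⊗2:
  [41, 41, 64]
  [41, 41, 79]
  [24, 24, 96]
Answer: row 2 of W^⊗2 = [24, 24, 96]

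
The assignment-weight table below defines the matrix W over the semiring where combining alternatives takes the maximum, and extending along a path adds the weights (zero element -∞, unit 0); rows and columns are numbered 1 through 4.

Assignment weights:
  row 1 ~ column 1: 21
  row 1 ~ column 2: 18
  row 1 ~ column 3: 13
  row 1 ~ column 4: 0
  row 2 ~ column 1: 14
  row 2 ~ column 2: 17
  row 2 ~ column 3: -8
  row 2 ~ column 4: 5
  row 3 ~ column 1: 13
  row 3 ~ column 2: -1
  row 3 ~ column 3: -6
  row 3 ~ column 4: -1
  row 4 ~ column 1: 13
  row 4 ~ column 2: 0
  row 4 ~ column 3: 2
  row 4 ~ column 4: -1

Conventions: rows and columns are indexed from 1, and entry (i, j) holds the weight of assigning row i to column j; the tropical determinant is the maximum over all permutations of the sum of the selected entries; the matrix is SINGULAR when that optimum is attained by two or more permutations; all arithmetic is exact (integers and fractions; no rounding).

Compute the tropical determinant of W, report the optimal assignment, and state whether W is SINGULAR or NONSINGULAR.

σ = (1, 2, 3, 4): 21 + 17 + (-6) + (-1) = 31
σ = (1, 2, 4, 3): 21 + 17 + (-1) + 2 = 39
σ = (1, 3, 2, 4): 21 + (-8) + (-1) + (-1) = 11
σ = (1, 3, 4, 2): 21 + (-8) + (-1) + 0 = 12
σ = (1, 4, 2, 3): 21 + 5 + (-1) + 2 = 27
σ = (1, 4, 3, 2): 21 + 5 + (-6) + 0 = 20
σ = (2, 1, 3, 4): 18 + 14 + (-6) + (-1) = 25
σ = (2, 1, 4, 3): 18 + 14 + (-1) + 2 = 33
σ = (2, 3, 1, 4): 18 + (-8) + 13 + (-1) = 22
σ = (2, 3, 4, 1): 18 + (-8) + (-1) + 13 = 22
σ = (2, 4, 1, 3): 18 + 5 + 13 + 2 = 38
σ = (2, 4, 3, 1): 18 + 5 + (-6) + 13 = 30
σ = (3, 1, 2, 4): 13 + 14 + (-1) + (-1) = 25
σ = (3, 1, 4, 2): 13 + 14 + (-1) + 0 = 26
σ = (3, 2, 1, 4): 13 + 17 + 13 + (-1) = 42
σ = (3, 2, 4, 1): 13 + 17 + (-1) + 13 = 42
σ = (3, 4, 1, 2): 13 + 5 + 13 + 0 = 31
σ = (3, 4, 2, 1): 13 + 5 + (-1) + 13 = 30
σ = (4, 1, 2, 3): 0 + 14 + (-1) + 2 = 15
σ = (4, 1, 3, 2): 0 + 14 + (-6) + 0 = 8
σ = (4, 2, 1, 3): 0 + 17 + 13 + 2 = 32
σ = (4, 2, 3, 1): 0 + 17 + (-6) + 13 = 24
σ = (4, 3, 1, 2): 0 + (-8) + 13 + 0 = 5
σ = (4, 3, 2, 1): 0 + (-8) + (-1) + 13 = 4
Optimal value attained by: σ = (3, 2, 1, 4).
Answer: det⊕(W) = 42; verdict: SINGULAR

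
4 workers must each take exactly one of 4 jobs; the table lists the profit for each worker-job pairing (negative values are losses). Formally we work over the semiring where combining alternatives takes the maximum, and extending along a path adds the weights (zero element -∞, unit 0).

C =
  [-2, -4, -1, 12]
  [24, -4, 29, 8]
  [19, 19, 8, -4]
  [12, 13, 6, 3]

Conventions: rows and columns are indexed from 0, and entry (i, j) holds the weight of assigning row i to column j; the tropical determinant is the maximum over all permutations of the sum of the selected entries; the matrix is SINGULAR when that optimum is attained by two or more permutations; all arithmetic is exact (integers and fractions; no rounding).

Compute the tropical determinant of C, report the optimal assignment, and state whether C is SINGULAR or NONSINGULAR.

σ = (0, 1, 2, 3): (-2) + (-4) + 8 + 3 = 5
σ = (0, 1, 3, 2): (-2) + (-4) + (-4) + 6 = -4
σ = (0, 2, 1, 3): (-2) + 29 + 19 + 3 = 49
σ = (0, 2, 3, 1): (-2) + 29 + (-4) + 13 = 36
σ = (0, 3, 1, 2): (-2) + 8 + 19 + 6 = 31
σ = (0, 3, 2, 1): (-2) + 8 + 8 + 13 = 27
σ = (1, 0, 2, 3): (-4) + 24 + 8 + 3 = 31
σ = (1, 0, 3, 2): (-4) + 24 + (-4) + 6 = 22
σ = (1, 2, 0, 3): (-4) + 29 + 19 + 3 = 47
σ = (1, 2, 3, 0): (-4) + 29 + (-4) + 12 = 33
σ = (1, 3, 0, 2): (-4) + 8 + 19 + 6 = 29
σ = (1, 3, 2, 0): (-4) + 8 + 8 + 12 = 24
σ = (2, 0, 1, 3): (-1) + 24 + 19 + 3 = 45
σ = (2, 0, 3, 1): (-1) + 24 + (-4) + 13 = 32
σ = (2, 1, 0, 3): (-1) + (-4) + 19 + 3 = 17
σ = (2, 1, 3, 0): (-1) + (-4) + (-4) + 12 = 3
σ = (2, 3, 0, 1): (-1) + 8 + 19 + 13 = 39
σ = (2, 3, 1, 0): (-1) + 8 + 19 + 12 = 38
σ = (3, 0, 1, 2): 12 + 24 + 19 + 6 = 61
σ = (3, 0, 2, 1): 12 + 24 + 8 + 13 = 57
σ = (3, 1, 0, 2): 12 + (-4) + 19 + 6 = 33
σ = (3, 1, 2, 0): 12 + (-4) + 8 + 12 = 28
σ = (3, 2, 0, 1): 12 + 29 + 19 + 13 = 73
σ = (3, 2, 1, 0): 12 + 29 + 19 + 12 = 72
Optimal value attained by: σ = (3, 2, 0, 1).
Answer: det⊕(C) = 73; verdict: NONSINGULAR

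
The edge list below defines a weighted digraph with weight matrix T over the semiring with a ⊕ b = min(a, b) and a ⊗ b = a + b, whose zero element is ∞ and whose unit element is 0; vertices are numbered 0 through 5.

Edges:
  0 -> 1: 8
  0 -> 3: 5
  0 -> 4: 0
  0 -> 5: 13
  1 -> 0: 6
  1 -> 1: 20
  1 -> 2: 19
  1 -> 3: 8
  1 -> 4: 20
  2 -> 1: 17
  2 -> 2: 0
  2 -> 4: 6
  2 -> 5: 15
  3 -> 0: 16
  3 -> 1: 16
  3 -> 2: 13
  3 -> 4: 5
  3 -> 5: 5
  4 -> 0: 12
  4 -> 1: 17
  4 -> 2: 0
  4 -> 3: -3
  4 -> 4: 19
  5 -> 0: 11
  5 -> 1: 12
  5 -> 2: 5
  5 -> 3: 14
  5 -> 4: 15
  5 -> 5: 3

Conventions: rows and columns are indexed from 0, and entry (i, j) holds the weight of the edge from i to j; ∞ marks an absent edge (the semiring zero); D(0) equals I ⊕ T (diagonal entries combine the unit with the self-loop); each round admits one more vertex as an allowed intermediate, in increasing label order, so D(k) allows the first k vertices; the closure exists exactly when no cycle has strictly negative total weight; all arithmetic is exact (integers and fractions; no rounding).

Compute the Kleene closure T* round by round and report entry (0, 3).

D(0):
  [0, 8, ∞, 5, 0, 13]
  [6, 0, 19, 8, 20, ∞]
  [∞, 17, 0, ∞, 6, 15]
  [16, 16, 13, 0, 5, 5]
  [12, 17, 0, -3, 0, ∞]
  [11, 12, 5, 14, 15, 0]
D(1):
  [0, 8, ∞, 5, 0, 13]
  [6, 0, 19, 8, 6, 19]
  [∞, 17, 0, ∞, 6, 15]
  [16, 16, 13, 0, 5, 5]
  [12, 17, 0, -3, 0, 25]
  [11, 12, 5, 14, 11, 0]
D(2):
  [0, 8, 27, 5, 0, 13]
  [6, 0, 19, 8, 6, 19]
  [23, 17, 0, 25, 6, 15]
  [16, 16, 13, 0, 5, 5]
  [12, 17, 0, -3, 0, 25]
  [11, 12, 5, 14, 11, 0]
D(3):
  [0, 8, 27, 5, 0, 13]
  [6, 0, 19, 8, 6, 19]
  [23, 17, 0, 25, 6, 15]
  [16, 16, 13, 0, 5, 5]
  [12, 17, 0, -3, 0, 15]
  [11, 12, 5, 14, 11, 0]
D(4):
  [0, 8, 18, 5, 0, 10]
  [6, 0, 19, 8, 6, 13]
  [23, 17, 0, 25, 6, 15]
  [16, 16, 13, 0, 5, 5]
  [12, 13, 0, -3, 0, 2]
  [11, 12, 5, 14, 11, 0]
D(5):
  [0, 8, 0, -3, 0, 2]
  [6, 0, 6, 3, 6, 8]
  [18, 17, 0, 3, 6, 8]
  [16, 16, 5, 0, 5, 5]
  [12, 13, 0, -3, 0, 2]
  [11, 12, 5, 8, 11, 0]
D(6):
  [0, 8, 0, -3, 0, 2]
  [6, 0, 6, 3, 6, 8]
  [18, 17, 0, 3, 6, 8]
  [16, 16, 5, 0, 5, 5]
  [12, 13, 0, -3, 0, 2]
  [11, 12, 5, 8, 11, 0]
Answer: T*[0][3] = -3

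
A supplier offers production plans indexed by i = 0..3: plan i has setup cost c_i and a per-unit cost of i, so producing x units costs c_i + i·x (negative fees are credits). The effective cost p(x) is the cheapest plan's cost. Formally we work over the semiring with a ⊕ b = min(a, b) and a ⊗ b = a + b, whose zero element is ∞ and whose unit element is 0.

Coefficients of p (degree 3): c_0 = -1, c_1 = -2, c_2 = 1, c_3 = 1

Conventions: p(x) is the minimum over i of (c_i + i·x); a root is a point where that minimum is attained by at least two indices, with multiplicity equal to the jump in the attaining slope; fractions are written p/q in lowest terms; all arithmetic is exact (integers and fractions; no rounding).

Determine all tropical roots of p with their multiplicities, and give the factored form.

hull edge (i=0, c=-1) to (i=1, c=-2): slope -1, span 1
hull edge (i=1, c=-2) to (i=3, c=1): slope 3/2, span 2
Factored form: p(x) = 1 ⊗ (x ⊕ (-3/2)) ⊗ (x ⊕ (-3/2)) ⊗ (x ⊕ 1)
Answer: roots = -3/2 (mult 2), 1 (mult 1)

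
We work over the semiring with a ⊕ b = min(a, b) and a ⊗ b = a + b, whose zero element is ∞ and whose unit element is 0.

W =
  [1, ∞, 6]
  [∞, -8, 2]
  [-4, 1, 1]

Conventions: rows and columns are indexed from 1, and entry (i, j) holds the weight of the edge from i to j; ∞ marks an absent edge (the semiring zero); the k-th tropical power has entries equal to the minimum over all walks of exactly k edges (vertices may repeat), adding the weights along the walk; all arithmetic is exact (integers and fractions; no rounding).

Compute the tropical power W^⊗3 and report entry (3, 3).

W^⊗2:
  [2, 7, 7]
  [-2, -16, -6]
  [-3, -7, 2]
W^⊗3:
  [3, -1, 8]
  [-10, -24, -14]
  [-2, -15, -5]
Key observation: the optimum is the walk 3->2->2->3, with weight 1 + (-8) + 2 = -5.
Optimal value attained by: walk 3->2->2->3.
Answer: (W^⊗3)[3][3] = -5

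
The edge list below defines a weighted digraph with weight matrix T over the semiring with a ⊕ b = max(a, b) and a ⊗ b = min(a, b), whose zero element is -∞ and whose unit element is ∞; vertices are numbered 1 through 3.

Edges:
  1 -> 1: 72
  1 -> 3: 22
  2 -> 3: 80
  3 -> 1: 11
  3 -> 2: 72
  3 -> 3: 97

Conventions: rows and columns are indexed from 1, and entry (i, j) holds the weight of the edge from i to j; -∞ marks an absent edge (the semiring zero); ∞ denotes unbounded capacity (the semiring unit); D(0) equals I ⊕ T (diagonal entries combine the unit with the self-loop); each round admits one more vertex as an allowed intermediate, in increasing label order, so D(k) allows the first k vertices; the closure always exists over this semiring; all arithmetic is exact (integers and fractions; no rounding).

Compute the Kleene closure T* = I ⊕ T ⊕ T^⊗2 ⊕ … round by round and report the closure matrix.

D(0):
  [∞, -∞, 22]
  [-∞, ∞, 80]
  [11, 72, ∞]
D(1):
  [∞, -∞, 22]
  [-∞, ∞, 80]
  [11, 72, ∞]
D(2):
  [∞, -∞, 22]
  [-∞, ∞, 80]
  [11, 72, ∞]
D(3):
  [∞, 22, 22]
  [11, ∞, 80]
  [11, 72, ∞]
Answer: T* = [[∞, 22, 22], [11, ∞, 80], [11, 72, ∞]]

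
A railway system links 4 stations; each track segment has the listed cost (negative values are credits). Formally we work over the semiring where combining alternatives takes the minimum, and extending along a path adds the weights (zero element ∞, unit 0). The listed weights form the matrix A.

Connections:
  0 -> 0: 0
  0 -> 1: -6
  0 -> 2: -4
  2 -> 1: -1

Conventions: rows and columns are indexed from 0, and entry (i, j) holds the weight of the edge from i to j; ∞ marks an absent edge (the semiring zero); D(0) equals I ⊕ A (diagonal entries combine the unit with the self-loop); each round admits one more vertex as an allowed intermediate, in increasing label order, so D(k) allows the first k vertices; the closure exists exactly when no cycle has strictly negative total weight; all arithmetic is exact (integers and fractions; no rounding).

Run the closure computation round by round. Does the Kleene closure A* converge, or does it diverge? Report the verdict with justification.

D(0):
  [0, -6, -4, ∞]
  [∞, 0, ∞, ∞]
  [∞, -1, 0, ∞]
  [∞, ∞, ∞, 0]
D(1):
  [0, -6, -4, ∞]
  [∞, 0, ∞, ∞]
  [∞, -1, 0, ∞]
  [∞, ∞, ∞, 0]
D(2):
  [0, -6, -4, ∞]
  [∞, 0, ∞, ∞]
  [∞, -1, 0, ∞]
  [∞, ∞, ∞, 0]
D(3):
  [0, -6, -4, ∞]
  [∞, 0, ∞, ∞]
  [∞, -1, 0, ∞]
  [∞, ∞, ∞, 0]
D(4):
  [0, -6, -4, ∞]
  [∞, 0, ∞, ∞]
  [∞, -1, 0, ∞]
  [∞, ∞, ∞, 0]
Key observation: every diagonal entry stays at the unit through all rounds, so no improving cycle exists.
Answer: CONVERGES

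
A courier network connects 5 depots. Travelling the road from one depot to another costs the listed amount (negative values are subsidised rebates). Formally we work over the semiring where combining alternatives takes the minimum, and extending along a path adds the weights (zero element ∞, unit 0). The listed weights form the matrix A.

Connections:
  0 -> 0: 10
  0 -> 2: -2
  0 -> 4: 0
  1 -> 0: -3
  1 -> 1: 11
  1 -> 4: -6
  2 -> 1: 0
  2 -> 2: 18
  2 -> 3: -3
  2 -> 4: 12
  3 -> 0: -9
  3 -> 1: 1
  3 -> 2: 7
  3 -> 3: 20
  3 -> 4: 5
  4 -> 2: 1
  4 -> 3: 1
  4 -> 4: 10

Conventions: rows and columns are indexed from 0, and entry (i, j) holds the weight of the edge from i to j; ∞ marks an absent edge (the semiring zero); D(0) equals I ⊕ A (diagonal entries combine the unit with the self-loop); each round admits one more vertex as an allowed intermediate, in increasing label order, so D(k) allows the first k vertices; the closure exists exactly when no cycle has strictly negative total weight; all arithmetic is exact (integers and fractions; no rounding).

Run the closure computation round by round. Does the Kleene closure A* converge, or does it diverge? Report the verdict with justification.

D(0):
  [0, ∞, -2, ∞, 0]
  [-3, 0, ∞, ∞, -6]
  [∞, 0, 0, -3, 12]
  [-9, 1, 7, 0, 5]
  [∞, ∞, 1, 1, 0]
D(1):
  [0, ∞, -2, ∞, 0]
  [-3, 0, -5, ∞, -6]
  [∞, 0, 0, -3, 12]
  [-9, 1, -11, 0, -9]
  [∞, ∞, 1, 1, 0]
Detection: at round 2, diagonal entry (2, 2) turns strictly negative.
Key observation: the cycle 2->1->0->2 has total weight 0 + (-3) + (-2), which is strictly negative.
Answer: DIVERGES — negative cycle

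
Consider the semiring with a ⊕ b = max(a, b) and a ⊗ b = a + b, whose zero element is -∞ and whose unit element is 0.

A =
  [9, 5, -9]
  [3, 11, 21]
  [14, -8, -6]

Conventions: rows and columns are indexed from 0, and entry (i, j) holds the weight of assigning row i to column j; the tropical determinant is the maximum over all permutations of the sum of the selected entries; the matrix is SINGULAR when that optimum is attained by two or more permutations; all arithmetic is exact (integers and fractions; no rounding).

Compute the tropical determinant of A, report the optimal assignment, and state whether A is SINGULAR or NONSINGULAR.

σ = (0, 1, 2): 9 + 11 + (-6) = 14
σ = (0, 2, 1): 9 + 21 + (-8) = 22
σ = (1, 0, 2): 5 + 3 + (-6) = 2
σ = (1, 2, 0): 5 + 21 + 14 = 40
σ = (2, 0, 1): (-9) + 3 + (-8) = -14
σ = (2, 1, 0): (-9) + 11 + 14 = 16
Optimal value attained by: σ = (1, 2, 0).
Answer: det⊕(A) = 40; verdict: NONSINGULAR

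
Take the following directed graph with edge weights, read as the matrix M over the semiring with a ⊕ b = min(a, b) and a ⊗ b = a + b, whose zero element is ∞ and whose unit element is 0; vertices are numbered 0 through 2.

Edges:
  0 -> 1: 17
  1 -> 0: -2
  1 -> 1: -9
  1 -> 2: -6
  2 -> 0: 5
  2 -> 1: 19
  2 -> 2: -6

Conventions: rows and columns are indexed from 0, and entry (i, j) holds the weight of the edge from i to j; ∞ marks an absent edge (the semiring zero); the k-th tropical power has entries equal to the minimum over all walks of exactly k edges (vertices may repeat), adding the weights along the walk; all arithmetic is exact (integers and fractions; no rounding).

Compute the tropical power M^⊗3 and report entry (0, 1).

M^⊗2:
  [15, 8, 11]
  [-11, -18, -15]
  [-1, 10, -12]
M^⊗3:
  [6, -1, 2]
  [-20, -27, -24]
  [-7, 1, -18]
Key observation: the optimum is the walk 0->1->1->1, with weight 17 + (-9) + (-9) = -1.
Optimal value attained by: walk 0->1->1->1.
Answer: (M^⊗3)[0][1] = -1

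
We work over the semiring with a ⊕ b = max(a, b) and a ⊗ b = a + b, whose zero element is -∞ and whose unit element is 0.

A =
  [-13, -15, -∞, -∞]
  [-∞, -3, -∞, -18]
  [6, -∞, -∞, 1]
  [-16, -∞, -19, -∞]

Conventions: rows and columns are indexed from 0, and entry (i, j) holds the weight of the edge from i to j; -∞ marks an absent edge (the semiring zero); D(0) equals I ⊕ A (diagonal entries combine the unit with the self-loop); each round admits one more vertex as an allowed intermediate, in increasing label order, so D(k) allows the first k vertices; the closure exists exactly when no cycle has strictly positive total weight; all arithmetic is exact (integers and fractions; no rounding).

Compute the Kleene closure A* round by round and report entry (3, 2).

D(0):
  [0, -15, -∞, -∞]
  [-∞, 0, -∞, -18]
  [6, -∞, 0, 1]
  [-16, -∞, -19, 0]
D(1):
  [0, -15, -∞, -∞]
  [-∞, 0, -∞, -18]
  [6, -9, 0, 1]
  [-16, -31, -19, 0]
D(2):
  [0, -15, -∞, -33]
  [-∞, 0, -∞, -18]
  [6, -9, 0, 1]
  [-16, -31, -19, 0]
D(3):
  [0, -15, -∞, -33]
  [-∞, 0, -∞, -18]
  [6, -9, 0, 1]
  [-13, -28, -19, 0]
D(4):
  [0, -15, -52, -33]
  [-31, 0, -37, -18]
  [6, -9, 0, 1]
  [-13, -28, -19, 0]
Answer: A*[3][2] = -19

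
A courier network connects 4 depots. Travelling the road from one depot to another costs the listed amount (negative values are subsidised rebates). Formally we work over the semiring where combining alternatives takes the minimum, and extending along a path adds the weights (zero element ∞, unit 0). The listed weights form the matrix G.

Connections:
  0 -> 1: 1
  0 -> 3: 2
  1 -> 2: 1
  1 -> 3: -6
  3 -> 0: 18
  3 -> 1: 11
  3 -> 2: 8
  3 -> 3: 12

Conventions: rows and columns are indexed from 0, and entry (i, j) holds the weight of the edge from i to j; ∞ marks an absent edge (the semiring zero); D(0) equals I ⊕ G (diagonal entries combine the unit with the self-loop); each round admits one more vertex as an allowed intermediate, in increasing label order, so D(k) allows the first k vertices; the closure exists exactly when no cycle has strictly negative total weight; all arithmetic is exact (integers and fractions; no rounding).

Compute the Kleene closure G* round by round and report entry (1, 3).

D(0):
  [0, 1, ∞, 2]
  [∞, 0, 1, -6]
  [∞, ∞, 0, ∞]
  [18, 11, 8, 0]
D(1):
  [0, 1, ∞, 2]
  [∞, 0, 1, -6]
  [∞, ∞, 0, ∞]
  [18, 11, 8, 0]
D(2):
  [0, 1, 2, -5]
  [∞, 0, 1, -6]
  [∞, ∞, 0, ∞]
  [18, 11, 8, 0]
D(3):
  [0, 1, 2, -5]
  [∞, 0, 1, -6]
  [∞, ∞, 0, ∞]
  [18, 11, 8, 0]
D(4):
  [0, 1, 2, -5]
  [12, 0, 1, -6]
  [∞, ∞, 0, ∞]
  [18, 11, 8, 0]
Answer: G*[1][3] = -6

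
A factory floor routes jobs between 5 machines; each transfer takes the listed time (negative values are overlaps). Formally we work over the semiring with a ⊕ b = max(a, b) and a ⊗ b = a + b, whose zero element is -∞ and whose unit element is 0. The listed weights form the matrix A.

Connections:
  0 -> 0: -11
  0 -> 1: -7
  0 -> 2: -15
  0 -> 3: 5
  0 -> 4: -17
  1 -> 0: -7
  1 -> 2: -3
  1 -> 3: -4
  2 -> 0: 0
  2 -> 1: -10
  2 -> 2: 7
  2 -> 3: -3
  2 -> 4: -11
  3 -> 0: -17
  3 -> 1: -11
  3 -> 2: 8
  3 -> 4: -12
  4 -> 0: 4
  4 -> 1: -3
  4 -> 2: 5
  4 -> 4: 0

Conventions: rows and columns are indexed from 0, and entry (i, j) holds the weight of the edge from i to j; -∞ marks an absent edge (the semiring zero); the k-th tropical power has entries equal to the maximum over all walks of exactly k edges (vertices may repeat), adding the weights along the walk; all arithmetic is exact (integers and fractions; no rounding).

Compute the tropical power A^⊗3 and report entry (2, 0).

A^⊗2:
  [-12, -6, 13, -6, -7]
  [-3, -13, 4, -2, -14]
  [7, -3, 14, 5, -4]
  [8, -2, 15, 5, -3]
  [5, -3, 12, 9, 0]
A^⊗3:
  [13, 3, 20, 10, 2]
  [4, -6, 11, 2, -7]
  [14, 4, 21, 12, 3]
  [15, 5, 22, 13, 4]
  [12, 2, 19, 10, 1]
Key observation: the optimum is the walk 2->2->2->0, with weight 7 + 7 + 0 = 14.
Optimal value attained by: walk 2->2->2->0.
Answer: (A^⊗3)[2][0] = 14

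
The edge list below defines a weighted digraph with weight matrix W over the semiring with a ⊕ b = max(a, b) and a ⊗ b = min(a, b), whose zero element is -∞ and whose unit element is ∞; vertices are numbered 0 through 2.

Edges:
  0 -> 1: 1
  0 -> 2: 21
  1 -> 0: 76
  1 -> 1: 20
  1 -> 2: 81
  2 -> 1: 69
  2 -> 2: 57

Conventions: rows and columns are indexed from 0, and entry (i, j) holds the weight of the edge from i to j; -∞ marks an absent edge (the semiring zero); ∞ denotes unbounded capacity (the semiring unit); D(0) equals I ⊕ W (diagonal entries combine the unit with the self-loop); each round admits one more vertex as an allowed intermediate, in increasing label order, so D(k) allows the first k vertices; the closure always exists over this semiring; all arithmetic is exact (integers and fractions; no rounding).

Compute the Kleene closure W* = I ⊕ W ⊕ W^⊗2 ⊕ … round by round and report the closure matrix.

D(0):
  [∞, 1, 21]
  [76, ∞, 81]
  [-∞, 69, ∞]
D(1):
  [∞, 1, 21]
  [76, ∞, 81]
  [-∞, 69, ∞]
D(2):
  [∞, 1, 21]
  [76, ∞, 81]
  [69, 69, ∞]
D(3):
  [∞, 21, 21]
  [76, ∞, 81]
  [69, 69, ∞]
Answer: W* = [[∞, 21, 21], [76, ∞, 81], [69, 69, ∞]]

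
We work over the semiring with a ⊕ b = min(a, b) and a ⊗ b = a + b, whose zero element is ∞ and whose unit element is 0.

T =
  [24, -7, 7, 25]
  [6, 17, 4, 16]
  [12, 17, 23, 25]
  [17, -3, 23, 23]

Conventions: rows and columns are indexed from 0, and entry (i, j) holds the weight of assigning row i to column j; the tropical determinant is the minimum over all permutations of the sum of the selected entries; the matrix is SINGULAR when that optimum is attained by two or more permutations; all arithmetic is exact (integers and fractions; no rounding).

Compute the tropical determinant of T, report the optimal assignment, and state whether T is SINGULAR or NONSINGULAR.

σ = (0, 1, 2, 3): 24 + 17 + 23 + 23 = 87
σ = (0, 1, 3, 2): 24 + 17 + 25 + 23 = 89
σ = (0, 2, 1, 3): 24 + 4 + 17 + 23 = 68
σ = (0, 2, 3, 1): 24 + 4 + 25 + (-3) = 50
σ = (0, 3, 1, 2): 24 + 16 + 17 + 23 = 80
σ = (0, 3, 2, 1): 24 + 16 + 23 + (-3) = 60
σ = (1, 0, 2, 3): (-7) + 6 + 23 + 23 = 45
σ = (1, 0, 3, 2): (-7) + 6 + 25 + 23 = 47
σ = (1, 2, 0, 3): (-7) + 4 + 12 + 23 = 32
σ = (1, 2, 3, 0): (-7) + 4 + 25 + 17 = 39
σ = (1, 3, 0, 2): (-7) + 16 + 12 + 23 = 44
σ = (1, 3, 2, 0): (-7) + 16 + 23 + 17 = 49
σ = (2, 0, 1, 3): 7 + 6 + 17 + 23 = 53
σ = (2, 0, 3, 1): 7 + 6 + 25 + (-3) = 35
σ = (2, 1, 0, 3): 7 + 17 + 12 + 23 = 59
σ = (2, 1, 3, 0): 7 + 17 + 25 + 17 = 66
σ = (2, 3, 0, 1): 7 + 16 + 12 + (-3) = 32
σ = (2, 3, 1, 0): 7 + 16 + 17 + 17 = 57
σ = (3, 0, 1, 2): 25 + 6 + 17 + 23 = 71
σ = (3, 0, 2, 1): 25 + 6 + 23 + (-3) = 51
σ = (3, 1, 0, 2): 25 + 17 + 12 + 23 = 77
σ = (3, 1, 2, 0): 25 + 17 + 23 + 17 = 82
σ = (3, 2, 0, 1): 25 + 4 + 12 + (-3) = 38
σ = (3, 2, 1, 0): 25 + 4 + 17 + 17 = 63
Optimal value attained by: σ = (1, 2, 0, 3).
Answer: det⊕(T) = 32; verdict: SINGULAR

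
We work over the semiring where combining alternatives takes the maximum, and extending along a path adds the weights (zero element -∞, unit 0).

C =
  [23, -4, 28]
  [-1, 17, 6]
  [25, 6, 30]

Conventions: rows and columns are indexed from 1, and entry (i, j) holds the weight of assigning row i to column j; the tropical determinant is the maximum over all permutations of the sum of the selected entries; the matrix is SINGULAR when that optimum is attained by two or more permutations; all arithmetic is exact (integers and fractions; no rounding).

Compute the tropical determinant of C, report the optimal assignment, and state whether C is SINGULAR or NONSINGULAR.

σ = (1, 2, 3): 23 + 17 + 30 = 70
σ = (1, 3, 2): 23 + 6 + 6 = 35
σ = (2, 1, 3): (-4) + (-1) + 30 = 25
σ = (2, 3, 1): (-4) + 6 + 25 = 27
σ = (3, 1, 2): 28 + (-1) + 6 = 33
σ = (3, 2, 1): 28 + 17 + 25 = 70
Optimal value attained by: σ = (1, 2, 3).
Answer: det⊕(C) = 70; verdict: SINGULAR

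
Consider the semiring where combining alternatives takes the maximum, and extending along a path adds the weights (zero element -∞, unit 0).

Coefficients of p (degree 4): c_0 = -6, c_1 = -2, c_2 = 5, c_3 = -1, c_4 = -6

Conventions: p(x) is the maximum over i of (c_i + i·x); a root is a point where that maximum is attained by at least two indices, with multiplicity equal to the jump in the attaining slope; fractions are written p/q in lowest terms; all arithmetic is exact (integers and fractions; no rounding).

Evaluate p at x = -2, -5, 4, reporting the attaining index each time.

p(-2) = max(-6+0·(-2)=-6, -2+1·(-2)=-4, 5+2·(-2)=1, -1+3·(-2)=-7, -6+4·(-2)=-14) = 1 (attained by i=2)
p(-5) = max(-6+0·(-5)=-6, -2+1·(-5)=-7, 5+2·(-5)=-5, -1+3·(-5)=-16, -6+4·(-5)=-26) = -5 (attained by i=2)
p(4) = max(-6+0·4=-6, -2+1·4=2, 5+2·4=13, -1+3·4=11, -6+4·4=10) = 13 (attained by i=2)
Answer: p(-2) = 1; p(-5) = -5; p(4) = 13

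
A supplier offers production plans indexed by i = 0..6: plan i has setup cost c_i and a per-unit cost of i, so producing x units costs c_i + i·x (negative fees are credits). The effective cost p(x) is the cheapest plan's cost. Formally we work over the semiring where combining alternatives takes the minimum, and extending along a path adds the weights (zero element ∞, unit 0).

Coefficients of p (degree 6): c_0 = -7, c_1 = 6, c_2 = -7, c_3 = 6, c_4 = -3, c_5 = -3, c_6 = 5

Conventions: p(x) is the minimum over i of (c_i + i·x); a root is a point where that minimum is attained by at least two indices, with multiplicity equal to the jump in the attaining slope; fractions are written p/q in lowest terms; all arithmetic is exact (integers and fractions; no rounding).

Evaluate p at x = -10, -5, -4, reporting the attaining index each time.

p(-10) = min(-7+0·(-10)=-7, 6+1·(-10)=-4, -7+2·(-10)=-27, 6+3·(-10)=-24, -3+4·(-10)=-43, -3+5·(-10)=-53, 5+6·(-10)=-55) = -55 (attained by i=6)
p(-5) = min(-7+0·(-5)=-7, 6+1·(-5)=1, -7+2·(-5)=-17, 6+3·(-5)=-9, -3+4·(-5)=-23, -3+5·(-5)=-28, 5+6·(-5)=-25) = -28 (attained by i=5)
p(-4) = min(-7+0·(-4)=-7, 6+1·(-4)=2, -7+2·(-4)=-15, 6+3·(-4)=-6, -3+4·(-4)=-19, -3+5·(-4)=-23, 5+6·(-4)=-19) = -23 (attained by i=5)
Answer: p(-10) = -55; p(-5) = -28; p(-4) = -23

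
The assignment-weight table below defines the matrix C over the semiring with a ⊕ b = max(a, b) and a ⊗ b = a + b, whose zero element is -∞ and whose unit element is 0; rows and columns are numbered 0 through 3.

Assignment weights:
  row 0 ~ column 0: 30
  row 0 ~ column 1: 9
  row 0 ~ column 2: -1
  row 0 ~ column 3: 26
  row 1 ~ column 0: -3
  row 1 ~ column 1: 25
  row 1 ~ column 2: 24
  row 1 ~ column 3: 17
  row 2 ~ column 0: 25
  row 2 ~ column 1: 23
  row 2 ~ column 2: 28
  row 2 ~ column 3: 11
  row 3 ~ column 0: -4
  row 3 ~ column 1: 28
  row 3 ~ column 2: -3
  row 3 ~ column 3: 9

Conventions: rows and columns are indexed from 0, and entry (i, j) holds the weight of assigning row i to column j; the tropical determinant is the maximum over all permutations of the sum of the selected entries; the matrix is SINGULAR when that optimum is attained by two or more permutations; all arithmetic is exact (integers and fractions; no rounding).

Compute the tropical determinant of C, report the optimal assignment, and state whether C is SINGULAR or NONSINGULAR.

σ = (0, 1, 2, 3): 30 + 25 + 28 + 9 = 92
σ = (0, 1, 3, 2): 30 + 25 + 11 + (-3) = 63
σ = (0, 2, 1, 3): 30 + 24 + 23 + 9 = 86
σ = (0, 2, 3, 1): 30 + 24 + 11 + 28 = 93
σ = (0, 3, 1, 2): 30 + 17 + 23 + (-3) = 67
σ = (0, 3, 2, 1): 30 + 17 + 28 + 28 = 103
σ = (1, 0, 2, 3): 9 + (-3) + 28 + 9 = 43
σ = (1, 0, 3, 2): 9 + (-3) + 11 + (-3) = 14
σ = (1, 2, 0, 3): 9 + 24 + 25 + 9 = 67
σ = (1, 2, 3, 0): 9 + 24 + 11 + (-4) = 40
σ = (1, 3, 0, 2): 9 + 17 + 25 + (-3) = 48
σ = (1, 3, 2, 0): 9 + 17 + 28 + (-4) = 50
σ = (2, 0, 1, 3): (-1) + (-3) + 23 + 9 = 28
σ = (2, 0, 3, 1): (-1) + (-3) + 11 + 28 = 35
σ = (2, 1, 0, 3): (-1) + 25 + 25 + 9 = 58
σ = (2, 1, 3, 0): (-1) + 25 + 11 + (-4) = 31
σ = (2, 3, 0, 1): (-1) + 17 + 25 + 28 = 69
σ = (2, 3, 1, 0): (-1) + 17 + 23 + (-4) = 35
σ = (3, 0, 1, 2): 26 + (-3) + 23 + (-3) = 43
σ = (3, 0, 2, 1): 26 + (-3) + 28 + 28 = 79
σ = (3, 1, 0, 2): 26 + 25 + 25 + (-3) = 73
σ = (3, 1, 2, 0): 26 + 25 + 28 + (-4) = 75
σ = (3, 2, 0, 1): 26 + 24 + 25 + 28 = 103
σ = (3, 2, 1, 0): 26 + 24 + 23 + (-4) = 69
Optimal value attained by: σ = (0, 3, 2, 1).
Answer: det⊕(C) = 103; verdict: SINGULAR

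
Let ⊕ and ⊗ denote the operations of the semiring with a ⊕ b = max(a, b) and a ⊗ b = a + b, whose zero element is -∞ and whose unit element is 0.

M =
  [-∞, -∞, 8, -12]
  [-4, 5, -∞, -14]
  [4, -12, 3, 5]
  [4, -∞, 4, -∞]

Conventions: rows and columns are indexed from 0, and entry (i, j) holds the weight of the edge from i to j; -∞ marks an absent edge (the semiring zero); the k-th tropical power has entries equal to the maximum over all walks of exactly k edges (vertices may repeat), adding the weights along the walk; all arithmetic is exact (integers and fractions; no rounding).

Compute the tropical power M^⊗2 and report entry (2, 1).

M^⊗2:
  [12, -4, 11, 13]
  [1, 10, 4, -9]
  [9, -7, 12, 8]
  [8, -8, 12, 9]
Key observation: the optimum is the walk 2->1->1, with weight (-12) + 5 = -7.
Optimal value attained by: walk 2->1->1.
Answer: (M^⊗2)[2][1] = -7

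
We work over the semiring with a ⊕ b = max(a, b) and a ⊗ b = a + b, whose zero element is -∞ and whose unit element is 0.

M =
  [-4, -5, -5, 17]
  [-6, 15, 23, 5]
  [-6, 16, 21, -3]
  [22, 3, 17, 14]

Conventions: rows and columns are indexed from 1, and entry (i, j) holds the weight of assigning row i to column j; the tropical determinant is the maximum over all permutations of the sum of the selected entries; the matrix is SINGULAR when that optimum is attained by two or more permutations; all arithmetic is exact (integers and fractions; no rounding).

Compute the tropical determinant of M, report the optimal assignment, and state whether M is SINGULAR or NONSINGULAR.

σ = (1, 2, 3, 4): (-4) + 15 + 21 + 14 = 46
σ = (1, 2, 4, 3): (-4) + 15 + (-3) + 17 = 25
σ = (1, 3, 2, 4): (-4) + 23 + 16 + 14 = 49
σ = (1, 3, 4, 2): (-4) + 23 + (-3) + 3 = 19
σ = (1, 4, 2, 3): (-4) + 5 + 16 + 17 = 34
σ = (1, 4, 3, 2): (-4) + 5 + 21 + 3 = 25
σ = (2, 1, 3, 4): (-5) + (-6) + 21 + 14 = 24
σ = (2, 1, 4, 3): (-5) + (-6) + (-3) + 17 = 3
σ = (2, 3, 1, 4): (-5) + 23 + (-6) + 14 = 26
σ = (2, 3, 4, 1): (-5) + 23 + (-3) + 22 = 37
σ = (2, 4, 1, 3): (-5) + 5 + (-6) + 17 = 11
σ = (2, 4, 3, 1): (-5) + 5 + 21 + 22 = 43
σ = (3, 1, 2, 4): (-5) + (-6) + 16 + 14 = 19
σ = (3, 1, 4, 2): (-5) + (-6) + (-3) + 3 = -11
σ = (3, 2, 1, 4): (-5) + 15 + (-6) + 14 = 18
σ = (3, 2, 4, 1): (-5) + 15 + (-3) + 22 = 29
σ = (3, 4, 1, 2): (-5) + 5 + (-6) + 3 = -3
σ = (3, 4, 2, 1): (-5) + 5 + 16 + 22 = 38
σ = (4, 1, 2, 3): 17 + (-6) + 16 + 17 = 44
σ = (4, 1, 3, 2): 17 + (-6) + 21 + 3 = 35
σ = (4, 2, 1, 3): 17 + 15 + (-6) + 17 = 43
σ = (4, 2, 3, 1): 17 + 15 + 21 + 22 = 75
σ = (4, 3, 1, 2): 17 + 23 + (-6) + 3 = 37
σ = (4, 3, 2, 1): 17 + 23 + 16 + 22 = 78
Optimal value attained by: σ = (4, 3, 2, 1).
Answer: det⊕(M) = 78; verdict: NONSINGULAR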